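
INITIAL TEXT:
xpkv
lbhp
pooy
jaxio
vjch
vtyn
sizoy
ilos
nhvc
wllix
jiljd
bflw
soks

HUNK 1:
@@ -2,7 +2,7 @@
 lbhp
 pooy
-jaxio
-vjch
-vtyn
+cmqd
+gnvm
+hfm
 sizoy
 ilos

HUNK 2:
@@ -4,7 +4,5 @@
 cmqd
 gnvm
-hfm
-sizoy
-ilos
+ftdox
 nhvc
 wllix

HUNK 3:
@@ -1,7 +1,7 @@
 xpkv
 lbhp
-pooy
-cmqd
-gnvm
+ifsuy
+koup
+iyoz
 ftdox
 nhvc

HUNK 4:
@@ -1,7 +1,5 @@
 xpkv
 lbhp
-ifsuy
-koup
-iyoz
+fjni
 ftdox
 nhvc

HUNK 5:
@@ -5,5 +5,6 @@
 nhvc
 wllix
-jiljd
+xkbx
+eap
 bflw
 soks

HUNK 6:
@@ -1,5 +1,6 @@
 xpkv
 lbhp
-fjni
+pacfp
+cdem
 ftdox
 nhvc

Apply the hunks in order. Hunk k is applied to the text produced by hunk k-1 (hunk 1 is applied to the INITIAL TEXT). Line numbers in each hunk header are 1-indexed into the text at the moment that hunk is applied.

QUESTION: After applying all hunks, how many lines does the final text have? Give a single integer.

Hunk 1: at line 2 remove [jaxio,vjch,vtyn] add [cmqd,gnvm,hfm] -> 13 lines: xpkv lbhp pooy cmqd gnvm hfm sizoy ilos nhvc wllix jiljd bflw soks
Hunk 2: at line 4 remove [hfm,sizoy,ilos] add [ftdox] -> 11 lines: xpkv lbhp pooy cmqd gnvm ftdox nhvc wllix jiljd bflw soks
Hunk 3: at line 1 remove [pooy,cmqd,gnvm] add [ifsuy,koup,iyoz] -> 11 lines: xpkv lbhp ifsuy koup iyoz ftdox nhvc wllix jiljd bflw soks
Hunk 4: at line 1 remove [ifsuy,koup,iyoz] add [fjni] -> 9 lines: xpkv lbhp fjni ftdox nhvc wllix jiljd bflw soks
Hunk 5: at line 5 remove [jiljd] add [xkbx,eap] -> 10 lines: xpkv lbhp fjni ftdox nhvc wllix xkbx eap bflw soks
Hunk 6: at line 1 remove [fjni] add [pacfp,cdem] -> 11 lines: xpkv lbhp pacfp cdem ftdox nhvc wllix xkbx eap bflw soks
Final line count: 11

Answer: 11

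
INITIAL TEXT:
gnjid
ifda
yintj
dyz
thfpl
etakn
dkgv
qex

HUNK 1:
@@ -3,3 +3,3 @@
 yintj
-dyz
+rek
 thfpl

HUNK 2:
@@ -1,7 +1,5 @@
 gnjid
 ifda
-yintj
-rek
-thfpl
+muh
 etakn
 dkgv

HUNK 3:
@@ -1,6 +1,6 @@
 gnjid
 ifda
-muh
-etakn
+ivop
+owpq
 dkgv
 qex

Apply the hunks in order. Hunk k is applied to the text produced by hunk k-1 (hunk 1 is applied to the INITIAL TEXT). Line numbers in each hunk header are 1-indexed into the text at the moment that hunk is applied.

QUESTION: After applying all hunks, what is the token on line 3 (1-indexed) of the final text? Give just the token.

Answer: ivop

Derivation:
Hunk 1: at line 3 remove [dyz] add [rek] -> 8 lines: gnjid ifda yintj rek thfpl etakn dkgv qex
Hunk 2: at line 1 remove [yintj,rek,thfpl] add [muh] -> 6 lines: gnjid ifda muh etakn dkgv qex
Hunk 3: at line 1 remove [muh,etakn] add [ivop,owpq] -> 6 lines: gnjid ifda ivop owpq dkgv qex
Final line 3: ivop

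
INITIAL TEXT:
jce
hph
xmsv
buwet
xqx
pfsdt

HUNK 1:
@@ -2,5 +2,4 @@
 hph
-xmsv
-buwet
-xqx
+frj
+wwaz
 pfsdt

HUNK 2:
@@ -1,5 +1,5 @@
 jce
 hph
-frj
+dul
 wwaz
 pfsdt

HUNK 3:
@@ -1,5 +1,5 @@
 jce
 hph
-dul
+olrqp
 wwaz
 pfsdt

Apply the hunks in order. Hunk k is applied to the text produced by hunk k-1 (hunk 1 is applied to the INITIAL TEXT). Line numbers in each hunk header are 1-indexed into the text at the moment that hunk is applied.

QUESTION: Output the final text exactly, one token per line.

Answer: jce
hph
olrqp
wwaz
pfsdt

Derivation:
Hunk 1: at line 2 remove [xmsv,buwet,xqx] add [frj,wwaz] -> 5 lines: jce hph frj wwaz pfsdt
Hunk 2: at line 1 remove [frj] add [dul] -> 5 lines: jce hph dul wwaz pfsdt
Hunk 3: at line 1 remove [dul] add [olrqp] -> 5 lines: jce hph olrqp wwaz pfsdt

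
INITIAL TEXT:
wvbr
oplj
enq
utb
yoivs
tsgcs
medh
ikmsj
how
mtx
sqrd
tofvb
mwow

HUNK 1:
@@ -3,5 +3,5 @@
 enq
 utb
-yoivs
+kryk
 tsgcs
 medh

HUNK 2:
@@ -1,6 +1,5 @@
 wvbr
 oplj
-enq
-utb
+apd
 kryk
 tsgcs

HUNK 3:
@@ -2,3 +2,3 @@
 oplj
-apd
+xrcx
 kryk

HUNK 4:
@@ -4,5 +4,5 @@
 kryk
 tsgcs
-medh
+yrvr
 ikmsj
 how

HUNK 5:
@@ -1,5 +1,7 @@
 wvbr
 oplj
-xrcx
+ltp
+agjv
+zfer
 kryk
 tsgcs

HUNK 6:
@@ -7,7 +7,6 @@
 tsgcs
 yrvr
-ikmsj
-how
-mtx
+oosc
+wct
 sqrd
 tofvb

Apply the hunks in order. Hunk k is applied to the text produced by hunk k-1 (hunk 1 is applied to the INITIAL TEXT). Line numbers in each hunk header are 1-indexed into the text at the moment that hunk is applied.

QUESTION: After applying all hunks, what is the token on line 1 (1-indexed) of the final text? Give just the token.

Hunk 1: at line 3 remove [yoivs] add [kryk] -> 13 lines: wvbr oplj enq utb kryk tsgcs medh ikmsj how mtx sqrd tofvb mwow
Hunk 2: at line 1 remove [enq,utb] add [apd] -> 12 lines: wvbr oplj apd kryk tsgcs medh ikmsj how mtx sqrd tofvb mwow
Hunk 3: at line 2 remove [apd] add [xrcx] -> 12 lines: wvbr oplj xrcx kryk tsgcs medh ikmsj how mtx sqrd tofvb mwow
Hunk 4: at line 4 remove [medh] add [yrvr] -> 12 lines: wvbr oplj xrcx kryk tsgcs yrvr ikmsj how mtx sqrd tofvb mwow
Hunk 5: at line 1 remove [xrcx] add [ltp,agjv,zfer] -> 14 lines: wvbr oplj ltp agjv zfer kryk tsgcs yrvr ikmsj how mtx sqrd tofvb mwow
Hunk 6: at line 7 remove [ikmsj,how,mtx] add [oosc,wct] -> 13 lines: wvbr oplj ltp agjv zfer kryk tsgcs yrvr oosc wct sqrd tofvb mwow
Final line 1: wvbr

Answer: wvbr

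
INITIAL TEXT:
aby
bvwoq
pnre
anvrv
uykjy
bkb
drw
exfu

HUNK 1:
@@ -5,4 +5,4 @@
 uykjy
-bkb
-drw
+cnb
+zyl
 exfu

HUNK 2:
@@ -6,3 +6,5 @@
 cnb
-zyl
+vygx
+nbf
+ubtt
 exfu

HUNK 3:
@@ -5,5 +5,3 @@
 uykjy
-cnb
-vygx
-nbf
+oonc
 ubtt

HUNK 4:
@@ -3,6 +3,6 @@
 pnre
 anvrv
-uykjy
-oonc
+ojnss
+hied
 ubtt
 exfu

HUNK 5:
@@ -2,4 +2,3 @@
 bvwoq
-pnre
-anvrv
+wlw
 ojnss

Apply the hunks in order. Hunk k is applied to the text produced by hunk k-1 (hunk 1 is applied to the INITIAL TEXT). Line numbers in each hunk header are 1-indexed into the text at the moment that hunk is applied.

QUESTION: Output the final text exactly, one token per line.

Hunk 1: at line 5 remove [bkb,drw] add [cnb,zyl] -> 8 lines: aby bvwoq pnre anvrv uykjy cnb zyl exfu
Hunk 2: at line 6 remove [zyl] add [vygx,nbf,ubtt] -> 10 lines: aby bvwoq pnre anvrv uykjy cnb vygx nbf ubtt exfu
Hunk 3: at line 5 remove [cnb,vygx,nbf] add [oonc] -> 8 lines: aby bvwoq pnre anvrv uykjy oonc ubtt exfu
Hunk 4: at line 3 remove [uykjy,oonc] add [ojnss,hied] -> 8 lines: aby bvwoq pnre anvrv ojnss hied ubtt exfu
Hunk 5: at line 2 remove [pnre,anvrv] add [wlw] -> 7 lines: aby bvwoq wlw ojnss hied ubtt exfu

Answer: aby
bvwoq
wlw
ojnss
hied
ubtt
exfu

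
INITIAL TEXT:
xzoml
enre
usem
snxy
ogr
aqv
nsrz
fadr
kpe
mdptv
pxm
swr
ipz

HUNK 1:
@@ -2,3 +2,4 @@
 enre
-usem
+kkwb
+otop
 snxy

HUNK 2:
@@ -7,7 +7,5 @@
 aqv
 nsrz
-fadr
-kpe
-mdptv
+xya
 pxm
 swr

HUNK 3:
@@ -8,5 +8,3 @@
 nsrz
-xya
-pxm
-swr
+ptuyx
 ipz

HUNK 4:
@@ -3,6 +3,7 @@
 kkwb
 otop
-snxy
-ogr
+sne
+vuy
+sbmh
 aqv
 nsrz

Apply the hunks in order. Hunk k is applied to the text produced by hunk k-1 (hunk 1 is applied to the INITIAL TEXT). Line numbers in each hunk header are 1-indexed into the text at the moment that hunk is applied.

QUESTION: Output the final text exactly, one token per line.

Answer: xzoml
enre
kkwb
otop
sne
vuy
sbmh
aqv
nsrz
ptuyx
ipz

Derivation:
Hunk 1: at line 2 remove [usem] add [kkwb,otop] -> 14 lines: xzoml enre kkwb otop snxy ogr aqv nsrz fadr kpe mdptv pxm swr ipz
Hunk 2: at line 7 remove [fadr,kpe,mdptv] add [xya] -> 12 lines: xzoml enre kkwb otop snxy ogr aqv nsrz xya pxm swr ipz
Hunk 3: at line 8 remove [xya,pxm,swr] add [ptuyx] -> 10 lines: xzoml enre kkwb otop snxy ogr aqv nsrz ptuyx ipz
Hunk 4: at line 3 remove [snxy,ogr] add [sne,vuy,sbmh] -> 11 lines: xzoml enre kkwb otop sne vuy sbmh aqv nsrz ptuyx ipz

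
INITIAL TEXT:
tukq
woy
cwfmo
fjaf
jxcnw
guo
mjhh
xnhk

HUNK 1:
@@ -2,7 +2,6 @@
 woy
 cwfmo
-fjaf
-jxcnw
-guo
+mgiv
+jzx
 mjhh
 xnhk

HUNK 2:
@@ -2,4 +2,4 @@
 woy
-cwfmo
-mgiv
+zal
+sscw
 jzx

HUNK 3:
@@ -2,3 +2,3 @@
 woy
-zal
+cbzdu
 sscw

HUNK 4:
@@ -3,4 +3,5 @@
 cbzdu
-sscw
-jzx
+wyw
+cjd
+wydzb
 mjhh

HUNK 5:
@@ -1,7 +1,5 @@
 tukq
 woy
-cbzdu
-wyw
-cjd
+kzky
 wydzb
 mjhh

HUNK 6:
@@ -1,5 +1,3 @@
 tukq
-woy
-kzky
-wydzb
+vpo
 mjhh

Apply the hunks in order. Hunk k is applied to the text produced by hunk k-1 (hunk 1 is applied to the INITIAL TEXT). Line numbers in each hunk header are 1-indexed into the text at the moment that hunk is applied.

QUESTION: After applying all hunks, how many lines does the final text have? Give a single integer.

Answer: 4

Derivation:
Hunk 1: at line 2 remove [fjaf,jxcnw,guo] add [mgiv,jzx] -> 7 lines: tukq woy cwfmo mgiv jzx mjhh xnhk
Hunk 2: at line 2 remove [cwfmo,mgiv] add [zal,sscw] -> 7 lines: tukq woy zal sscw jzx mjhh xnhk
Hunk 3: at line 2 remove [zal] add [cbzdu] -> 7 lines: tukq woy cbzdu sscw jzx mjhh xnhk
Hunk 4: at line 3 remove [sscw,jzx] add [wyw,cjd,wydzb] -> 8 lines: tukq woy cbzdu wyw cjd wydzb mjhh xnhk
Hunk 5: at line 1 remove [cbzdu,wyw,cjd] add [kzky] -> 6 lines: tukq woy kzky wydzb mjhh xnhk
Hunk 6: at line 1 remove [woy,kzky,wydzb] add [vpo] -> 4 lines: tukq vpo mjhh xnhk
Final line count: 4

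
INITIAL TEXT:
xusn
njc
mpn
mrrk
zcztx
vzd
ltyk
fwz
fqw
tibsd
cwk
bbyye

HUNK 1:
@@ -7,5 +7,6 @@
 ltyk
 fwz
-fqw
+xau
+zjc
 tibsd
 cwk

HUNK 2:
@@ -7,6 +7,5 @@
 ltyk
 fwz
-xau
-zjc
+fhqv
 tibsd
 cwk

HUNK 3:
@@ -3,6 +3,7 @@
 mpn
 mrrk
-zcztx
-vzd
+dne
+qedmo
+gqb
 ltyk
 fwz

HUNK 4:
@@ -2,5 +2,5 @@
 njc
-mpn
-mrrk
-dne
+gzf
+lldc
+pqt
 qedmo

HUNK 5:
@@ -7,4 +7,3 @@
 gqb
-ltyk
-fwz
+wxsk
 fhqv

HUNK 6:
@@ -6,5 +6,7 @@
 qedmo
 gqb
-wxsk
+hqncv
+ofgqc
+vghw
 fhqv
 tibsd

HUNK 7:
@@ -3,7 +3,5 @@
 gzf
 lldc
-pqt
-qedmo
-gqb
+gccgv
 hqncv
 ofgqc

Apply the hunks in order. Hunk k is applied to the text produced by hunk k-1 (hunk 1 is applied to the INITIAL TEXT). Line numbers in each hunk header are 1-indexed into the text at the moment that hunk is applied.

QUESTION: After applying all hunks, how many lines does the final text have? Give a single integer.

Answer: 12

Derivation:
Hunk 1: at line 7 remove [fqw] add [xau,zjc] -> 13 lines: xusn njc mpn mrrk zcztx vzd ltyk fwz xau zjc tibsd cwk bbyye
Hunk 2: at line 7 remove [xau,zjc] add [fhqv] -> 12 lines: xusn njc mpn mrrk zcztx vzd ltyk fwz fhqv tibsd cwk bbyye
Hunk 3: at line 3 remove [zcztx,vzd] add [dne,qedmo,gqb] -> 13 lines: xusn njc mpn mrrk dne qedmo gqb ltyk fwz fhqv tibsd cwk bbyye
Hunk 4: at line 2 remove [mpn,mrrk,dne] add [gzf,lldc,pqt] -> 13 lines: xusn njc gzf lldc pqt qedmo gqb ltyk fwz fhqv tibsd cwk bbyye
Hunk 5: at line 7 remove [ltyk,fwz] add [wxsk] -> 12 lines: xusn njc gzf lldc pqt qedmo gqb wxsk fhqv tibsd cwk bbyye
Hunk 6: at line 6 remove [wxsk] add [hqncv,ofgqc,vghw] -> 14 lines: xusn njc gzf lldc pqt qedmo gqb hqncv ofgqc vghw fhqv tibsd cwk bbyye
Hunk 7: at line 3 remove [pqt,qedmo,gqb] add [gccgv] -> 12 lines: xusn njc gzf lldc gccgv hqncv ofgqc vghw fhqv tibsd cwk bbyye
Final line count: 12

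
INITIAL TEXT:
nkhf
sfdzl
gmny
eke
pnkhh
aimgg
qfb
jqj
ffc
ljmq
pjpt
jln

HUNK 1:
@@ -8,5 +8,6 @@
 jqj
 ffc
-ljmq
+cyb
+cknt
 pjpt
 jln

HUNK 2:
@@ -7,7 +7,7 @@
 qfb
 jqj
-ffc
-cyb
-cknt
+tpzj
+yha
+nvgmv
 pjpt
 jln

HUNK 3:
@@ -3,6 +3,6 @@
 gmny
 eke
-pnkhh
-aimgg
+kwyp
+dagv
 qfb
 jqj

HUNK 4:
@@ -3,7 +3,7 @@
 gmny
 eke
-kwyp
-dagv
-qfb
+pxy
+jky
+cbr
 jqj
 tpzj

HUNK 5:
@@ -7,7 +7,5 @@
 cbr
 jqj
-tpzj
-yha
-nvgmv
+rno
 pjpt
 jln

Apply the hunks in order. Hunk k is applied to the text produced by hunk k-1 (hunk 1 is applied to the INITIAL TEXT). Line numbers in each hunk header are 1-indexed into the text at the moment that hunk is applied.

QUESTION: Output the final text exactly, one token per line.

Hunk 1: at line 8 remove [ljmq] add [cyb,cknt] -> 13 lines: nkhf sfdzl gmny eke pnkhh aimgg qfb jqj ffc cyb cknt pjpt jln
Hunk 2: at line 7 remove [ffc,cyb,cknt] add [tpzj,yha,nvgmv] -> 13 lines: nkhf sfdzl gmny eke pnkhh aimgg qfb jqj tpzj yha nvgmv pjpt jln
Hunk 3: at line 3 remove [pnkhh,aimgg] add [kwyp,dagv] -> 13 lines: nkhf sfdzl gmny eke kwyp dagv qfb jqj tpzj yha nvgmv pjpt jln
Hunk 4: at line 3 remove [kwyp,dagv,qfb] add [pxy,jky,cbr] -> 13 lines: nkhf sfdzl gmny eke pxy jky cbr jqj tpzj yha nvgmv pjpt jln
Hunk 5: at line 7 remove [tpzj,yha,nvgmv] add [rno] -> 11 lines: nkhf sfdzl gmny eke pxy jky cbr jqj rno pjpt jln

Answer: nkhf
sfdzl
gmny
eke
pxy
jky
cbr
jqj
rno
pjpt
jln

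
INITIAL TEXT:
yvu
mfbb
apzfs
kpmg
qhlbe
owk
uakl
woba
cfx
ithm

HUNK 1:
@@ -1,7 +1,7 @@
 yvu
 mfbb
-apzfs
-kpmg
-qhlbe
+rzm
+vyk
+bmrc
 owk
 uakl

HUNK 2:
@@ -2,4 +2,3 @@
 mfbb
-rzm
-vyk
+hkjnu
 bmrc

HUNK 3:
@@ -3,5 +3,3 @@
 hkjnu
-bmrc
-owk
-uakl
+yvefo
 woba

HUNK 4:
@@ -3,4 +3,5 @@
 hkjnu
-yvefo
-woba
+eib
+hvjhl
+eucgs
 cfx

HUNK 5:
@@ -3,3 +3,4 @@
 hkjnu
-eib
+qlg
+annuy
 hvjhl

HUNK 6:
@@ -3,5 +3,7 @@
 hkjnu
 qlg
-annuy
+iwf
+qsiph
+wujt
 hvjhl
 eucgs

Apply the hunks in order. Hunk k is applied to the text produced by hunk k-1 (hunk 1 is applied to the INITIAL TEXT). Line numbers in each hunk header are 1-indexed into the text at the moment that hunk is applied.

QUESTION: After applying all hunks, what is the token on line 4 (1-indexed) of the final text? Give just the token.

Answer: qlg

Derivation:
Hunk 1: at line 1 remove [apzfs,kpmg,qhlbe] add [rzm,vyk,bmrc] -> 10 lines: yvu mfbb rzm vyk bmrc owk uakl woba cfx ithm
Hunk 2: at line 2 remove [rzm,vyk] add [hkjnu] -> 9 lines: yvu mfbb hkjnu bmrc owk uakl woba cfx ithm
Hunk 3: at line 3 remove [bmrc,owk,uakl] add [yvefo] -> 7 lines: yvu mfbb hkjnu yvefo woba cfx ithm
Hunk 4: at line 3 remove [yvefo,woba] add [eib,hvjhl,eucgs] -> 8 lines: yvu mfbb hkjnu eib hvjhl eucgs cfx ithm
Hunk 5: at line 3 remove [eib] add [qlg,annuy] -> 9 lines: yvu mfbb hkjnu qlg annuy hvjhl eucgs cfx ithm
Hunk 6: at line 3 remove [annuy] add [iwf,qsiph,wujt] -> 11 lines: yvu mfbb hkjnu qlg iwf qsiph wujt hvjhl eucgs cfx ithm
Final line 4: qlg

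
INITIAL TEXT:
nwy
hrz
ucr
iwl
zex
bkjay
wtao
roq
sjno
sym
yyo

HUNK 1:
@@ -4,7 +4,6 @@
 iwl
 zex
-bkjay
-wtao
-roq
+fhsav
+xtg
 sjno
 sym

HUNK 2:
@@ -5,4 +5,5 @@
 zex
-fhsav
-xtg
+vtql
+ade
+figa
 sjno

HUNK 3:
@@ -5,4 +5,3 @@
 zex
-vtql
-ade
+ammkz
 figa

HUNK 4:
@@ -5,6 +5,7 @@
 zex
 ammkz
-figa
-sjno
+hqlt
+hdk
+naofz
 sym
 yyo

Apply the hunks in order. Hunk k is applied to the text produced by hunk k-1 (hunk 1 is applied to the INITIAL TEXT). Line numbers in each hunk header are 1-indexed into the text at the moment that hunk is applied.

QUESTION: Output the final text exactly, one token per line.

Answer: nwy
hrz
ucr
iwl
zex
ammkz
hqlt
hdk
naofz
sym
yyo

Derivation:
Hunk 1: at line 4 remove [bkjay,wtao,roq] add [fhsav,xtg] -> 10 lines: nwy hrz ucr iwl zex fhsav xtg sjno sym yyo
Hunk 2: at line 5 remove [fhsav,xtg] add [vtql,ade,figa] -> 11 lines: nwy hrz ucr iwl zex vtql ade figa sjno sym yyo
Hunk 3: at line 5 remove [vtql,ade] add [ammkz] -> 10 lines: nwy hrz ucr iwl zex ammkz figa sjno sym yyo
Hunk 4: at line 5 remove [figa,sjno] add [hqlt,hdk,naofz] -> 11 lines: nwy hrz ucr iwl zex ammkz hqlt hdk naofz sym yyo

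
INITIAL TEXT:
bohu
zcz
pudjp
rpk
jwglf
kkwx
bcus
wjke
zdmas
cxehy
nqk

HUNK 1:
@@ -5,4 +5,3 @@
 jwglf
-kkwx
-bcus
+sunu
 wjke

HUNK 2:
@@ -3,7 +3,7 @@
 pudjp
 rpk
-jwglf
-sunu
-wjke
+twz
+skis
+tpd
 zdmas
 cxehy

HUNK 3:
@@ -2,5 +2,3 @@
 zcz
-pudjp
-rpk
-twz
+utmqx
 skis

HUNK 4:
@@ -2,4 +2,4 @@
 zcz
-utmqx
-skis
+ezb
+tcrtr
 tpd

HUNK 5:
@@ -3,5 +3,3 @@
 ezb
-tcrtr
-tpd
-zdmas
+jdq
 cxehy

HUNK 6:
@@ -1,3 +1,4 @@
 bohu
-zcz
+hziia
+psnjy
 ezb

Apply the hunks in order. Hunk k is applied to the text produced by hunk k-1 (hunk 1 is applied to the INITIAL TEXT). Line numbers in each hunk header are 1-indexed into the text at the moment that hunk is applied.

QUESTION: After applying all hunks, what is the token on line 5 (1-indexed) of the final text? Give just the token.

Answer: jdq

Derivation:
Hunk 1: at line 5 remove [kkwx,bcus] add [sunu] -> 10 lines: bohu zcz pudjp rpk jwglf sunu wjke zdmas cxehy nqk
Hunk 2: at line 3 remove [jwglf,sunu,wjke] add [twz,skis,tpd] -> 10 lines: bohu zcz pudjp rpk twz skis tpd zdmas cxehy nqk
Hunk 3: at line 2 remove [pudjp,rpk,twz] add [utmqx] -> 8 lines: bohu zcz utmqx skis tpd zdmas cxehy nqk
Hunk 4: at line 2 remove [utmqx,skis] add [ezb,tcrtr] -> 8 lines: bohu zcz ezb tcrtr tpd zdmas cxehy nqk
Hunk 5: at line 3 remove [tcrtr,tpd,zdmas] add [jdq] -> 6 lines: bohu zcz ezb jdq cxehy nqk
Hunk 6: at line 1 remove [zcz] add [hziia,psnjy] -> 7 lines: bohu hziia psnjy ezb jdq cxehy nqk
Final line 5: jdq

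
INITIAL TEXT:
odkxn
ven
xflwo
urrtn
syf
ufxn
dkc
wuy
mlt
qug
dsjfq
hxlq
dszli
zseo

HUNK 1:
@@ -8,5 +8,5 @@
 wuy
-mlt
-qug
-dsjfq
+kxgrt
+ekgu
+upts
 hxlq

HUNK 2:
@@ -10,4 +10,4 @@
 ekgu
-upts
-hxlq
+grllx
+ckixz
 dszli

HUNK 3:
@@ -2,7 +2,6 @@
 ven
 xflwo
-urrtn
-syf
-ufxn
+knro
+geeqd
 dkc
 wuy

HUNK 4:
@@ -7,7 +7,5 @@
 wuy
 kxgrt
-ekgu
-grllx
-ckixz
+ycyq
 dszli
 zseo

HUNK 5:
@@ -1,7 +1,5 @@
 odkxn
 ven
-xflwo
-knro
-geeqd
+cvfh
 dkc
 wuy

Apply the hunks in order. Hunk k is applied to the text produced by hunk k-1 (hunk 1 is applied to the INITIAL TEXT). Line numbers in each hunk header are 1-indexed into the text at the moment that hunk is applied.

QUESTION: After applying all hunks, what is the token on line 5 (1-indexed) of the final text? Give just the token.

Answer: wuy

Derivation:
Hunk 1: at line 8 remove [mlt,qug,dsjfq] add [kxgrt,ekgu,upts] -> 14 lines: odkxn ven xflwo urrtn syf ufxn dkc wuy kxgrt ekgu upts hxlq dszli zseo
Hunk 2: at line 10 remove [upts,hxlq] add [grllx,ckixz] -> 14 lines: odkxn ven xflwo urrtn syf ufxn dkc wuy kxgrt ekgu grllx ckixz dszli zseo
Hunk 3: at line 2 remove [urrtn,syf,ufxn] add [knro,geeqd] -> 13 lines: odkxn ven xflwo knro geeqd dkc wuy kxgrt ekgu grllx ckixz dszli zseo
Hunk 4: at line 7 remove [ekgu,grllx,ckixz] add [ycyq] -> 11 lines: odkxn ven xflwo knro geeqd dkc wuy kxgrt ycyq dszli zseo
Hunk 5: at line 1 remove [xflwo,knro,geeqd] add [cvfh] -> 9 lines: odkxn ven cvfh dkc wuy kxgrt ycyq dszli zseo
Final line 5: wuy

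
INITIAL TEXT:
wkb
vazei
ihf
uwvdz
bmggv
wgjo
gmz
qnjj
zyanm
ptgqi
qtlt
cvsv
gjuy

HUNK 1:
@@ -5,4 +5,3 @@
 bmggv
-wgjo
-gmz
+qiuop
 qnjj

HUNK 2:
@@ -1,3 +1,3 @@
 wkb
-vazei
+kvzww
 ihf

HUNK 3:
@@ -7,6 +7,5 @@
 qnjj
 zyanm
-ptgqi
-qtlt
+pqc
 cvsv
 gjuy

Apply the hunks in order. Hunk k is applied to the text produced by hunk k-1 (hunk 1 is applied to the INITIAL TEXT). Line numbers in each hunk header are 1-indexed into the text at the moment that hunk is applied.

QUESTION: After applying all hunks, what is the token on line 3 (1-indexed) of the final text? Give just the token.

Answer: ihf

Derivation:
Hunk 1: at line 5 remove [wgjo,gmz] add [qiuop] -> 12 lines: wkb vazei ihf uwvdz bmggv qiuop qnjj zyanm ptgqi qtlt cvsv gjuy
Hunk 2: at line 1 remove [vazei] add [kvzww] -> 12 lines: wkb kvzww ihf uwvdz bmggv qiuop qnjj zyanm ptgqi qtlt cvsv gjuy
Hunk 3: at line 7 remove [ptgqi,qtlt] add [pqc] -> 11 lines: wkb kvzww ihf uwvdz bmggv qiuop qnjj zyanm pqc cvsv gjuy
Final line 3: ihf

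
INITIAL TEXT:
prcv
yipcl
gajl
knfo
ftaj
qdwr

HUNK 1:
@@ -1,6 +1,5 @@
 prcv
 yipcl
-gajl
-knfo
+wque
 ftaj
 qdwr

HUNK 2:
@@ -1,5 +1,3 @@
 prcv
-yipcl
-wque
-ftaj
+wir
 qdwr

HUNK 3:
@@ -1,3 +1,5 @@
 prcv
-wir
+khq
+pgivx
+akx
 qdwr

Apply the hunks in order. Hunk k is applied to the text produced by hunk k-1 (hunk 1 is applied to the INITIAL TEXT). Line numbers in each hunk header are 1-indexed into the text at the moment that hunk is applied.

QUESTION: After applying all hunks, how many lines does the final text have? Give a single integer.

Hunk 1: at line 1 remove [gajl,knfo] add [wque] -> 5 lines: prcv yipcl wque ftaj qdwr
Hunk 2: at line 1 remove [yipcl,wque,ftaj] add [wir] -> 3 lines: prcv wir qdwr
Hunk 3: at line 1 remove [wir] add [khq,pgivx,akx] -> 5 lines: prcv khq pgivx akx qdwr
Final line count: 5

Answer: 5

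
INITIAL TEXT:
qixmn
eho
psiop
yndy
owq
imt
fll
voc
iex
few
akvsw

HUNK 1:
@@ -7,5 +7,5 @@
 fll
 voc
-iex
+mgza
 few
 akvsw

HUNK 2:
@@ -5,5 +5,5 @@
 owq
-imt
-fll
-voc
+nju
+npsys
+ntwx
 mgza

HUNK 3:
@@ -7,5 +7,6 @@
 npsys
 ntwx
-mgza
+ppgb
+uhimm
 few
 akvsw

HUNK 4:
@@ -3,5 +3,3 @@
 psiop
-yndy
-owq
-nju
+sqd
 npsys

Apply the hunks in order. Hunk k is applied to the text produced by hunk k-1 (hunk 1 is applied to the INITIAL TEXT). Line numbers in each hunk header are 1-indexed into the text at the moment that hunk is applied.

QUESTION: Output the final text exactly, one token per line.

Answer: qixmn
eho
psiop
sqd
npsys
ntwx
ppgb
uhimm
few
akvsw

Derivation:
Hunk 1: at line 7 remove [iex] add [mgza] -> 11 lines: qixmn eho psiop yndy owq imt fll voc mgza few akvsw
Hunk 2: at line 5 remove [imt,fll,voc] add [nju,npsys,ntwx] -> 11 lines: qixmn eho psiop yndy owq nju npsys ntwx mgza few akvsw
Hunk 3: at line 7 remove [mgza] add [ppgb,uhimm] -> 12 lines: qixmn eho psiop yndy owq nju npsys ntwx ppgb uhimm few akvsw
Hunk 4: at line 3 remove [yndy,owq,nju] add [sqd] -> 10 lines: qixmn eho psiop sqd npsys ntwx ppgb uhimm few akvsw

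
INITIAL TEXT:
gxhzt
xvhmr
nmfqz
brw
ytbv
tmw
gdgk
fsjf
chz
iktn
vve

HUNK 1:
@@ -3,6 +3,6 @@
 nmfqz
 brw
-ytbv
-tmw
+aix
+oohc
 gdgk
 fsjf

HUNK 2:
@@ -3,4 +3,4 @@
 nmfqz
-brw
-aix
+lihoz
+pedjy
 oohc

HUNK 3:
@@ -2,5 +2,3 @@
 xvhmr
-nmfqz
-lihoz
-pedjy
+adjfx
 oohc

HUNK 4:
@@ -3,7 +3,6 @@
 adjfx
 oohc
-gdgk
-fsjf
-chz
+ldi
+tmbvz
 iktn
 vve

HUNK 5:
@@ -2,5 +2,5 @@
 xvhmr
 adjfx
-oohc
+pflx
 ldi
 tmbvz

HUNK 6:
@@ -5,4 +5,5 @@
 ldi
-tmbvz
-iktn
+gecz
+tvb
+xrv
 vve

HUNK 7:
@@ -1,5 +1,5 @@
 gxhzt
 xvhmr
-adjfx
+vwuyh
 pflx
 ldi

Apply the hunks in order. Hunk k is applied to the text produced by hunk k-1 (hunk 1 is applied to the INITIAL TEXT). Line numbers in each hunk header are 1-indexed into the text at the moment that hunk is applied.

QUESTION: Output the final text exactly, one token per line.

Hunk 1: at line 3 remove [ytbv,tmw] add [aix,oohc] -> 11 lines: gxhzt xvhmr nmfqz brw aix oohc gdgk fsjf chz iktn vve
Hunk 2: at line 3 remove [brw,aix] add [lihoz,pedjy] -> 11 lines: gxhzt xvhmr nmfqz lihoz pedjy oohc gdgk fsjf chz iktn vve
Hunk 3: at line 2 remove [nmfqz,lihoz,pedjy] add [adjfx] -> 9 lines: gxhzt xvhmr adjfx oohc gdgk fsjf chz iktn vve
Hunk 4: at line 3 remove [gdgk,fsjf,chz] add [ldi,tmbvz] -> 8 lines: gxhzt xvhmr adjfx oohc ldi tmbvz iktn vve
Hunk 5: at line 2 remove [oohc] add [pflx] -> 8 lines: gxhzt xvhmr adjfx pflx ldi tmbvz iktn vve
Hunk 6: at line 5 remove [tmbvz,iktn] add [gecz,tvb,xrv] -> 9 lines: gxhzt xvhmr adjfx pflx ldi gecz tvb xrv vve
Hunk 7: at line 1 remove [adjfx] add [vwuyh] -> 9 lines: gxhzt xvhmr vwuyh pflx ldi gecz tvb xrv vve

Answer: gxhzt
xvhmr
vwuyh
pflx
ldi
gecz
tvb
xrv
vve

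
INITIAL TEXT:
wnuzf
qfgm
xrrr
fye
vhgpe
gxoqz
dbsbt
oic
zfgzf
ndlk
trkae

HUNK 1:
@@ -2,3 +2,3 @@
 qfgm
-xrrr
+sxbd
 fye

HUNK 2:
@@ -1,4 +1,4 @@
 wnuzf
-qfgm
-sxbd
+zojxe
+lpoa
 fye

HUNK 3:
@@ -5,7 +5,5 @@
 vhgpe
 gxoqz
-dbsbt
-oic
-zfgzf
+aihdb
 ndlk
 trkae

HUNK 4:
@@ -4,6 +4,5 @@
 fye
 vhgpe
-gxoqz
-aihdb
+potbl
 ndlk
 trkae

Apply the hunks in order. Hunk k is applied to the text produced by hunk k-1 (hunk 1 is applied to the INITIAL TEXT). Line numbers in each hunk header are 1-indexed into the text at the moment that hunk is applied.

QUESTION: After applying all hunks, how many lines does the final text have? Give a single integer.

Answer: 8

Derivation:
Hunk 1: at line 2 remove [xrrr] add [sxbd] -> 11 lines: wnuzf qfgm sxbd fye vhgpe gxoqz dbsbt oic zfgzf ndlk trkae
Hunk 2: at line 1 remove [qfgm,sxbd] add [zojxe,lpoa] -> 11 lines: wnuzf zojxe lpoa fye vhgpe gxoqz dbsbt oic zfgzf ndlk trkae
Hunk 3: at line 5 remove [dbsbt,oic,zfgzf] add [aihdb] -> 9 lines: wnuzf zojxe lpoa fye vhgpe gxoqz aihdb ndlk trkae
Hunk 4: at line 4 remove [gxoqz,aihdb] add [potbl] -> 8 lines: wnuzf zojxe lpoa fye vhgpe potbl ndlk trkae
Final line count: 8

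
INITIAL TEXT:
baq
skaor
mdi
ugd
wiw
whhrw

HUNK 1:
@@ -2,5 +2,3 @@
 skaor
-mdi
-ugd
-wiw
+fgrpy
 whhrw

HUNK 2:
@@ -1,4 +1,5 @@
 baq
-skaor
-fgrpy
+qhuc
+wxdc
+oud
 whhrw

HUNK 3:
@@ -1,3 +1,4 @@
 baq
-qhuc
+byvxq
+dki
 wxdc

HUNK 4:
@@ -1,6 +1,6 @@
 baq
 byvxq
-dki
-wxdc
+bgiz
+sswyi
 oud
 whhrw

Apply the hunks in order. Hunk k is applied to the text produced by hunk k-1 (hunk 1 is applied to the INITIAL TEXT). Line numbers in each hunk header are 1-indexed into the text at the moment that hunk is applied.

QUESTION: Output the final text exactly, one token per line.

Answer: baq
byvxq
bgiz
sswyi
oud
whhrw

Derivation:
Hunk 1: at line 2 remove [mdi,ugd,wiw] add [fgrpy] -> 4 lines: baq skaor fgrpy whhrw
Hunk 2: at line 1 remove [skaor,fgrpy] add [qhuc,wxdc,oud] -> 5 lines: baq qhuc wxdc oud whhrw
Hunk 3: at line 1 remove [qhuc] add [byvxq,dki] -> 6 lines: baq byvxq dki wxdc oud whhrw
Hunk 4: at line 1 remove [dki,wxdc] add [bgiz,sswyi] -> 6 lines: baq byvxq bgiz sswyi oud whhrw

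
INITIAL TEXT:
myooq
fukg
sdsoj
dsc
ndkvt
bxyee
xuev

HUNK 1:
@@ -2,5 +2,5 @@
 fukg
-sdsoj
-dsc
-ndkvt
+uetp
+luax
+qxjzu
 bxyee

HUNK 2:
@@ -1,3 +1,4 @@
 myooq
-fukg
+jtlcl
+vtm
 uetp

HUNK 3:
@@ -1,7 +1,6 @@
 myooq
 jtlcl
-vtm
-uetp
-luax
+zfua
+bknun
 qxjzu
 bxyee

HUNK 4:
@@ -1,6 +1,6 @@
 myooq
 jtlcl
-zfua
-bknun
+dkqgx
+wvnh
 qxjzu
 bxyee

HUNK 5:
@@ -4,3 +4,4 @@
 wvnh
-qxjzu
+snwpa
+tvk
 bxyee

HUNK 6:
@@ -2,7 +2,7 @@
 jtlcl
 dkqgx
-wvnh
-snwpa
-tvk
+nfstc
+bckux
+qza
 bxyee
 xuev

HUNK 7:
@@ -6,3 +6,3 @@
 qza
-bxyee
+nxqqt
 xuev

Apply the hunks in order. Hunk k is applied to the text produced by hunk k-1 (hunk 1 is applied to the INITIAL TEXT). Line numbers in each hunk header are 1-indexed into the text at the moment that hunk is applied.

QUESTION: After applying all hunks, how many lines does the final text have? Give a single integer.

Hunk 1: at line 2 remove [sdsoj,dsc,ndkvt] add [uetp,luax,qxjzu] -> 7 lines: myooq fukg uetp luax qxjzu bxyee xuev
Hunk 2: at line 1 remove [fukg] add [jtlcl,vtm] -> 8 lines: myooq jtlcl vtm uetp luax qxjzu bxyee xuev
Hunk 3: at line 1 remove [vtm,uetp,luax] add [zfua,bknun] -> 7 lines: myooq jtlcl zfua bknun qxjzu bxyee xuev
Hunk 4: at line 1 remove [zfua,bknun] add [dkqgx,wvnh] -> 7 lines: myooq jtlcl dkqgx wvnh qxjzu bxyee xuev
Hunk 5: at line 4 remove [qxjzu] add [snwpa,tvk] -> 8 lines: myooq jtlcl dkqgx wvnh snwpa tvk bxyee xuev
Hunk 6: at line 2 remove [wvnh,snwpa,tvk] add [nfstc,bckux,qza] -> 8 lines: myooq jtlcl dkqgx nfstc bckux qza bxyee xuev
Hunk 7: at line 6 remove [bxyee] add [nxqqt] -> 8 lines: myooq jtlcl dkqgx nfstc bckux qza nxqqt xuev
Final line count: 8

Answer: 8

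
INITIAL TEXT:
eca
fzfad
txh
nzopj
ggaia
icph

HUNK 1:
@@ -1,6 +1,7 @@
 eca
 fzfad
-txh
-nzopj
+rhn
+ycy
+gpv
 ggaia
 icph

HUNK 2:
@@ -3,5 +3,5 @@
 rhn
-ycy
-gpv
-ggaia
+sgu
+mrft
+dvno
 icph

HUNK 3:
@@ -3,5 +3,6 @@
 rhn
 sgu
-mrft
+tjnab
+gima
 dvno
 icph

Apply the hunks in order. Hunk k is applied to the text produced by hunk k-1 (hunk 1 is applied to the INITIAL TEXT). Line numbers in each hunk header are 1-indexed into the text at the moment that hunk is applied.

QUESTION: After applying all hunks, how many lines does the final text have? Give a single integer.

Answer: 8

Derivation:
Hunk 1: at line 1 remove [txh,nzopj] add [rhn,ycy,gpv] -> 7 lines: eca fzfad rhn ycy gpv ggaia icph
Hunk 2: at line 3 remove [ycy,gpv,ggaia] add [sgu,mrft,dvno] -> 7 lines: eca fzfad rhn sgu mrft dvno icph
Hunk 3: at line 3 remove [mrft] add [tjnab,gima] -> 8 lines: eca fzfad rhn sgu tjnab gima dvno icph
Final line count: 8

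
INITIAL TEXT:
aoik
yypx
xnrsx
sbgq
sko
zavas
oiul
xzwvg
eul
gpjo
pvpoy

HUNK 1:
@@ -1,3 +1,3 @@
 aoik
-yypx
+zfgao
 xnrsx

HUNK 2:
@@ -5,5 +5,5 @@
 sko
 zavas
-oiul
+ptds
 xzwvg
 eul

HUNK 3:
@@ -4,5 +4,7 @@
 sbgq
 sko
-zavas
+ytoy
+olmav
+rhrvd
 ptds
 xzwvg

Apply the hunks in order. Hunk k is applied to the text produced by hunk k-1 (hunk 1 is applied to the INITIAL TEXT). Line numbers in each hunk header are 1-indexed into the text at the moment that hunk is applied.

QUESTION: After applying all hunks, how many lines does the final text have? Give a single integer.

Answer: 13

Derivation:
Hunk 1: at line 1 remove [yypx] add [zfgao] -> 11 lines: aoik zfgao xnrsx sbgq sko zavas oiul xzwvg eul gpjo pvpoy
Hunk 2: at line 5 remove [oiul] add [ptds] -> 11 lines: aoik zfgao xnrsx sbgq sko zavas ptds xzwvg eul gpjo pvpoy
Hunk 3: at line 4 remove [zavas] add [ytoy,olmav,rhrvd] -> 13 lines: aoik zfgao xnrsx sbgq sko ytoy olmav rhrvd ptds xzwvg eul gpjo pvpoy
Final line count: 13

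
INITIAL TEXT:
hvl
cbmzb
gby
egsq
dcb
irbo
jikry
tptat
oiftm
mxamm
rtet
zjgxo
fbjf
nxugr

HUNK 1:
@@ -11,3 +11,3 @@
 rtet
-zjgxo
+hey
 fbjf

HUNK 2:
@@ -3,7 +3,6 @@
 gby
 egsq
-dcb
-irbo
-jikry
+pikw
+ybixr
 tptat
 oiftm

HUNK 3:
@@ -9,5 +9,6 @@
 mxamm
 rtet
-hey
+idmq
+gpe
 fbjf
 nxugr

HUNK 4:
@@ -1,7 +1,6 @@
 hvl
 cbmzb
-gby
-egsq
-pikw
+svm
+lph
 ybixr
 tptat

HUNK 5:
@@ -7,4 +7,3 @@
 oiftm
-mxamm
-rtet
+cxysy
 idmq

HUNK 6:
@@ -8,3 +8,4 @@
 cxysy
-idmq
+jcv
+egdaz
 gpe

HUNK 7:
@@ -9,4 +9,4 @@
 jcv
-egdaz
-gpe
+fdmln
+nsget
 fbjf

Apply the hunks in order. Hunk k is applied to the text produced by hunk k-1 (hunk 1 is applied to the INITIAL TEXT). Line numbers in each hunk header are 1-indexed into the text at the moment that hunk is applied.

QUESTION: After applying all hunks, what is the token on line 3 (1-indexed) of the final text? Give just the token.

Hunk 1: at line 11 remove [zjgxo] add [hey] -> 14 lines: hvl cbmzb gby egsq dcb irbo jikry tptat oiftm mxamm rtet hey fbjf nxugr
Hunk 2: at line 3 remove [dcb,irbo,jikry] add [pikw,ybixr] -> 13 lines: hvl cbmzb gby egsq pikw ybixr tptat oiftm mxamm rtet hey fbjf nxugr
Hunk 3: at line 9 remove [hey] add [idmq,gpe] -> 14 lines: hvl cbmzb gby egsq pikw ybixr tptat oiftm mxamm rtet idmq gpe fbjf nxugr
Hunk 4: at line 1 remove [gby,egsq,pikw] add [svm,lph] -> 13 lines: hvl cbmzb svm lph ybixr tptat oiftm mxamm rtet idmq gpe fbjf nxugr
Hunk 5: at line 7 remove [mxamm,rtet] add [cxysy] -> 12 lines: hvl cbmzb svm lph ybixr tptat oiftm cxysy idmq gpe fbjf nxugr
Hunk 6: at line 8 remove [idmq] add [jcv,egdaz] -> 13 lines: hvl cbmzb svm lph ybixr tptat oiftm cxysy jcv egdaz gpe fbjf nxugr
Hunk 7: at line 9 remove [egdaz,gpe] add [fdmln,nsget] -> 13 lines: hvl cbmzb svm lph ybixr tptat oiftm cxysy jcv fdmln nsget fbjf nxugr
Final line 3: svm

Answer: svm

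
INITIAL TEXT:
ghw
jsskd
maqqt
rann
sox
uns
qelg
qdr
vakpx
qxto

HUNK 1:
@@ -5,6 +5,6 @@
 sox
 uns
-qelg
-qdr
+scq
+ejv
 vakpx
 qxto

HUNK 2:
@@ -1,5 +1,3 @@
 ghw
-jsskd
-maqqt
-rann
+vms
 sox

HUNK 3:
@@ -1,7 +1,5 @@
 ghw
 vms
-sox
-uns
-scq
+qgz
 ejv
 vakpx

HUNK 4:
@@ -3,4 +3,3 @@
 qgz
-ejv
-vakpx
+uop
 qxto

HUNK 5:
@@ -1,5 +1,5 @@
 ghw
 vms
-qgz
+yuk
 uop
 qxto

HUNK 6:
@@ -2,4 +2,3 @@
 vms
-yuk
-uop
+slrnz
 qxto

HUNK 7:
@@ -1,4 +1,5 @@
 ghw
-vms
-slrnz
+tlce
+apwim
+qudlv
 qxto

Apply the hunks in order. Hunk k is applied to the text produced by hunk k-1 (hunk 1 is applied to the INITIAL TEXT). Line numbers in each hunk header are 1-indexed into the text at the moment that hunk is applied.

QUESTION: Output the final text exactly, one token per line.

Hunk 1: at line 5 remove [qelg,qdr] add [scq,ejv] -> 10 lines: ghw jsskd maqqt rann sox uns scq ejv vakpx qxto
Hunk 2: at line 1 remove [jsskd,maqqt,rann] add [vms] -> 8 lines: ghw vms sox uns scq ejv vakpx qxto
Hunk 3: at line 1 remove [sox,uns,scq] add [qgz] -> 6 lines: ghw vms qgz ejv vakpx qxto
Hunk 4: at line 3 remove [ejv,vakpx] add [uop] -> 5 lines: ghw vms qgz uop qxto
Hunk 5: at line 1 remove [qgz] add [yuk] -> 5 lines: ghw vms yuk uop qxto
Hunk 6: at line 2 remove [yuk,uop] add [slrnz] -> 4 lines: ghw vms slrnz qxto
Hunk 7: at line 1 remove [vms,slrnz] add [tlce,apwim,qudlv] -> 5 lines: ghw tlce apwim qudlv qxto

Answer: ghw
tlce
apwim
qudlv
qxto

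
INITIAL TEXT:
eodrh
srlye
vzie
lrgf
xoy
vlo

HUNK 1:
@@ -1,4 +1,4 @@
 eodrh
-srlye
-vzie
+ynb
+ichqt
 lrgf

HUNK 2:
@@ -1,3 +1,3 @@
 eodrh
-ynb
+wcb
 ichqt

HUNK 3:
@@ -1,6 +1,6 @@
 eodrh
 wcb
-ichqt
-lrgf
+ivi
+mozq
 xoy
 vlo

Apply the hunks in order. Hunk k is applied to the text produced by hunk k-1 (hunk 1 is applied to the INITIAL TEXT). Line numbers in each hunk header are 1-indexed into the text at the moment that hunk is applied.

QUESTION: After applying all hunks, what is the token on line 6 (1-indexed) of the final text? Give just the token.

Hunk 1: at line 1 remove [srlye,vzie] add [ynb,ichqt] -> 6 lines: eodrh ynb ichqt lrgf xoy vlo
Hunk 2: at line 1 remove [ynb] add [wcb] -> 6 lines: eodrh wcb ichqt lrgf xoy vlo
Hunk 3: at line 1 remove [ichqt,lrgf] add [ivi,mozq] -> 6 lines: eodrh wcb ivi mozq xoy vlo
Final line 6: vlo

Answer: vlo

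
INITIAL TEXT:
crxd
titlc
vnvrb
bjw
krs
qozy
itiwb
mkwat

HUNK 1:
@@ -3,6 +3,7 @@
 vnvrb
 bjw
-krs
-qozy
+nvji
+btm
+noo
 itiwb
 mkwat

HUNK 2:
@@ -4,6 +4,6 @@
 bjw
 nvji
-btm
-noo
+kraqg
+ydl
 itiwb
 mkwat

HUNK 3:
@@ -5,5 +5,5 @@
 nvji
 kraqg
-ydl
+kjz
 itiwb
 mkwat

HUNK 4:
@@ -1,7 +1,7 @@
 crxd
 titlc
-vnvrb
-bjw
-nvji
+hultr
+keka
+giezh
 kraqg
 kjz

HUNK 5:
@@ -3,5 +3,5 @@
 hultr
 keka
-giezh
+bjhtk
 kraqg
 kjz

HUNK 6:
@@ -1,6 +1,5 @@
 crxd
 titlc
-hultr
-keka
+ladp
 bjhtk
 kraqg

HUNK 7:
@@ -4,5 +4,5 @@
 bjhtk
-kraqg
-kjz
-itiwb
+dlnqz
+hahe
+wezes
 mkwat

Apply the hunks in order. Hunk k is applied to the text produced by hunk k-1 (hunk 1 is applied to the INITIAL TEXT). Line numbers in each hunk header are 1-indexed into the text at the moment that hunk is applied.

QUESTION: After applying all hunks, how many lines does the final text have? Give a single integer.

Hunk 1: at line 3 remove [krs,qozy] add [nvji,btm,noo] -> 9 lines: crxd titlc vnvrb bjw nvji btm noo itiwb mkwat
Hunk 2: at line 4 remove [btm,noo] add [kraqg,ydl] -> 9 lines: crxd titlc vnvrb bjw nvji kraqg ydl itiwb mkwat
Hunk 3: at line 5 remove [ydl] add [kjz] -> 9 lines: crxd titlc vnvrb bjw nvji kraqg kjz itiwb mkwat
Hunk 4: at line 1 remove [vnvrb,bjw,nvji] add [hultr,keka,giezh] -> 9 lines: crxd titlc hultr keka giezh kraqg kjz itiwb mkwat
Hunk 5: at line 3 remove [giezh] add [bjhtk] -> 9 lines: crxd titlc hultr keka bjhtk kraqg kjz itiwb mkwat
Hunk 6: at line 1 remove [hultr,keka] add [ladp] -> 8 lines: crxd titlc ladp bjhtk kraqg kjz itiwb mkwat
Hunk 7: at line 4 remove [kraqg,kjz,itiwb] add [dlnqz,hahe,wezes] -> 8 lines: crxd titlc ladp bjhtk dlnqz hahe wezes mkwat
Final line count: 8

Answer: 8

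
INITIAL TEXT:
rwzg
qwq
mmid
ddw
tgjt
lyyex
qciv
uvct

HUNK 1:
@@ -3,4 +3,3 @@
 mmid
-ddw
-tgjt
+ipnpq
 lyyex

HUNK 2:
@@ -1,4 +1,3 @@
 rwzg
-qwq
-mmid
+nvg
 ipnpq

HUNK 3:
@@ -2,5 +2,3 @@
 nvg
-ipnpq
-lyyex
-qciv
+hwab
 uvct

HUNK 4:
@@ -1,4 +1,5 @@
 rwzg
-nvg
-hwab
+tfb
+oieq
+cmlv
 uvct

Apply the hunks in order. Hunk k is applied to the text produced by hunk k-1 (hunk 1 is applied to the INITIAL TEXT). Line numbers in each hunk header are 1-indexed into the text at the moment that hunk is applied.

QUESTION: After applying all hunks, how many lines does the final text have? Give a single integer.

Answer: 5

Derivation:
Hunk 1: at line 3 remove [ddw,tgjt] add [ipnpq] -> 7 lines: rwzg qwq mmid ipnpq lyyex qciv uvct
Hunk 2: at line 1 remove [qwq,mmid] add [nvg] -> 6 lines: rwzg nvg ipnpq lyyex qciv uvct
Hunk 3: at line 2 remove [ipnpq,lyyex,qciv] add [hwab] -> 4 lines: rwzg nvg hwab uvct
Hunk 4: at line 1 remove [nvg,hwab] add [tfb,oieq,cmlv] -> 5 lines: rwzg tfb oieq cmlv uvct
Final line count: 5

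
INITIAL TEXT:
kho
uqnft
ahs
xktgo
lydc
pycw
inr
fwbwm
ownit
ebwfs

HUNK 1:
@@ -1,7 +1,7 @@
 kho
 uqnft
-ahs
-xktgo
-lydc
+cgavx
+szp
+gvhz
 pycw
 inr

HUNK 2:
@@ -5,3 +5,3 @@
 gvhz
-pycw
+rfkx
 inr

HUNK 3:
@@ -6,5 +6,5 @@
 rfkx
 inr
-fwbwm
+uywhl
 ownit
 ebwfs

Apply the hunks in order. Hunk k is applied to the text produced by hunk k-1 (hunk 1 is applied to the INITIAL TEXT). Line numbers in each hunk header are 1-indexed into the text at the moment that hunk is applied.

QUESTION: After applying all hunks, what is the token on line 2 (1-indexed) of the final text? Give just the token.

Hunk 1: at line 1 remove [ahs,xktgo,lydc] add [cgavx,szp,gvhz] -> 10 lines: kho uqnft cgavx szp gvhz pycw inr fwbwm ownit ebwfs
Hunk 2: at line 5 remove [pycw] add [rfkx] -> 10 lines: kho uqnft cgavx szp gvhz rfkx inr fwbwm ownit ebwfs
Hunk 3: at line 6 remove [fwbwm] add [uywhl] -> 10 lines: kho uqnft cgavx szp gvhz rfkx inr uywhl ownit ebwfs
Final line 2: uqnft

Answer: uqnft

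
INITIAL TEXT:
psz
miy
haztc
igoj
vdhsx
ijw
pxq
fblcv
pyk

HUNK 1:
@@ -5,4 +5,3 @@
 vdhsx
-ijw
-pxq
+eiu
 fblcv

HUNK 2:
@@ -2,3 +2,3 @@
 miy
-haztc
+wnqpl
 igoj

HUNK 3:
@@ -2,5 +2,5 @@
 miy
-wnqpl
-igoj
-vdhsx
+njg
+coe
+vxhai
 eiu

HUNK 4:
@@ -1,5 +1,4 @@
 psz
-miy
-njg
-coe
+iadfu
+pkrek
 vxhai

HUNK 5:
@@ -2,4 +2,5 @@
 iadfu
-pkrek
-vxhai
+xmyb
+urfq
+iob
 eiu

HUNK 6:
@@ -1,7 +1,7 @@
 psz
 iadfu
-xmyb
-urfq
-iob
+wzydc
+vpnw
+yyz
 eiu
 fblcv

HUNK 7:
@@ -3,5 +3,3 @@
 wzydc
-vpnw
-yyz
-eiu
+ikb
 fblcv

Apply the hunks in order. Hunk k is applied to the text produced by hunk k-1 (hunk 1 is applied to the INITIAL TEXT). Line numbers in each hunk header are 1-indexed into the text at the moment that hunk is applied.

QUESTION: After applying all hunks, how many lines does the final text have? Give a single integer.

Answer: 6

Derivation:
Hunk 1: at line 5 remove [ijw,pxq] add [eiu] -> 8 lines: psz miy haztc igoj vdhsx eiu fblcv pyk
Hunk 2: at line 2 remove [haztc] add [wnqpl] -> 8 lines: psz miy wnqpl igoj vdhsx eiu fblcv pyk
Hunk 3: at line 2 remove [wnqpl,igoj,vdhsx] add [njg,coe,vxhai] -> 8 lines: psz miy njg coe vxhai eiu fblcv pyk
Hunk 4: at line 1 remove [miy,njg,coe] add [iadfu,pkrek] -> 7 lines: psz iadfu pkrek vxhai eiu fblcv pyk
Hunk 5: at line 2 remove [pkrek,vxhai] add [xmyb,urfq,iob] -> 8 lines: psz iadfu xmyb urfq iob eiu fblcv pyk
Hunk 6: at line 1 remove [xmyb,urfq,iob] add [wzydc,vpnw,yyz] -> 8 lines: psz iadfu wzydc vpnw yyz eiu fblcv pyk
Hunk 7: at line 3 remove [vpnw,yyz,eiu] add [ikb] -> 6 lines: psz iadfu wzydc ikb fblcv pyk
Final line count: 6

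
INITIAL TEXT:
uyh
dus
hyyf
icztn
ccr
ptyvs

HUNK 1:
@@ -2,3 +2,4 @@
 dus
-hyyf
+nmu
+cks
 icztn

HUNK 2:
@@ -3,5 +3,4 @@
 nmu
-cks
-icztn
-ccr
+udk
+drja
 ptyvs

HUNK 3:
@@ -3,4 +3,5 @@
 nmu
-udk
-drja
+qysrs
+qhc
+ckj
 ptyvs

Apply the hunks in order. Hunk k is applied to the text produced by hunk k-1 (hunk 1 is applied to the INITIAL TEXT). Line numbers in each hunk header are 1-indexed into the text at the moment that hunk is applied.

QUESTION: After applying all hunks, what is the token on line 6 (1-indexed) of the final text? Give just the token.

Answer: ckj

Derivation:
Hunk 1: at line 2 remove [hyyf] add [nmu,cks] -> 7 lines: uyh dus nmu cks icztn ccr ptyvs
Hunk 2: at line 3 remove [cks,icztn,ccr] add [udk,drja] -> 6 lines: uyh dus nmu udk drja ptyvs
Hunk 3: at line 3 remove [udk,drja] add [qysrs,qhc,ckj] -> 7 lines: uyh dus nmu qysrs qhc ckj ptyvs
Final line 6: ckj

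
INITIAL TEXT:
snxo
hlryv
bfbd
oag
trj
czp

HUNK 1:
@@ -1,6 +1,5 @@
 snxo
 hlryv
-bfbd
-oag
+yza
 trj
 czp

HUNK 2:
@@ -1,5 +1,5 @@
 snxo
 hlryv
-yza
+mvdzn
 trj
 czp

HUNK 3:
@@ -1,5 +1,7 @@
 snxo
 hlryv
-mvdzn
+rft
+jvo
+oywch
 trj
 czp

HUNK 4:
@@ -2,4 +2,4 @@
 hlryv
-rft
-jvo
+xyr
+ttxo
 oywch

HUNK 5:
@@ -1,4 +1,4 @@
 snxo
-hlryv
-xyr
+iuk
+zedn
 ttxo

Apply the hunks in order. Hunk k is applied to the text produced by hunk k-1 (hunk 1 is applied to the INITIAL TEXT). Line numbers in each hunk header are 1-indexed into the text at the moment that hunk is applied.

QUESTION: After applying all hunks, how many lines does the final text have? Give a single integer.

Answer: 7

Derivation:
Hunk 1: at line 1 remove [bfbd,oag] add [yza] -> 5 lines: snxo hlryv yza trj czp
Hunk 2: at line 1 remove [yza] add [mvdzn] -> 5 lines: snxo hlryv mvdzn trj czp
Hunk 3: at line 1 remove [mvdzn] add [rft,jvo,oywch] -> 7 lines: snxo hlryv rft jvo oywch trj czp
Hunk 4: at line 2 remove [rft,jvo] add [xyr,ttxo] -> 7 lines: snxo hlryv xyr ttxo oywch trj czp
Hunk 5: at line 1 remove [hlryv,xyr] add [iuk,zedn] -> 7 lines: snxo iuk zedn ttxo oywch trj czp
Final line count: 7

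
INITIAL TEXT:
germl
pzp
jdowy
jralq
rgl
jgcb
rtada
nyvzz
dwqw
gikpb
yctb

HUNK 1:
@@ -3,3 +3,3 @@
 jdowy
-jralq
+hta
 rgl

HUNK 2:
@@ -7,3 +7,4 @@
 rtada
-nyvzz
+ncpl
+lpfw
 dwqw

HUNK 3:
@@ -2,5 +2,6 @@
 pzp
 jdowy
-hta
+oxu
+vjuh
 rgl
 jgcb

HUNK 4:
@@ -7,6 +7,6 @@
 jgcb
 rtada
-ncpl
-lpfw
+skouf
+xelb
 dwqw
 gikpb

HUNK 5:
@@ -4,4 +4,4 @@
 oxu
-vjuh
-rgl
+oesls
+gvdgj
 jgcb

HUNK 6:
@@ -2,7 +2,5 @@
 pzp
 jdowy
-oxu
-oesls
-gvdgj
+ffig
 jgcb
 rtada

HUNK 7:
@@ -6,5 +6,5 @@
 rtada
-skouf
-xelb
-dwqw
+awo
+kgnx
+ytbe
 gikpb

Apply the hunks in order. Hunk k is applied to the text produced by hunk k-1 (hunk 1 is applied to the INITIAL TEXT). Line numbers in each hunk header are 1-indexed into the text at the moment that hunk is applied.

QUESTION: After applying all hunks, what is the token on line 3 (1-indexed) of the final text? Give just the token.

Hunk 1: at line 3 remove [jralq] add [hta] -> 11 lines: germl pzp jdowy hta rgl jgcb rtada nyvzz dwqw gikpb yctb
Hunk 2: at line 7 remove [nyvzz] add [ncpl,lpfw] -> 12 lines: germl pzp jdowy hta rgl jgcb rtada ncpl lpfw dwqw gikpb yctb
Hunk 3: at line 2 remove [hta] add [oxu,vjuh] -> 13 lines: germl pzp jdowy oxu vjuh rgl jgcb rtada ncpl lpfw dwqw gikpb yctb
Hunk 4: at line 7 remove [ncpl,lpfw] add [skouf,xelb] -> 13 lines: germl pzp jdowy oxu vjuh rgl jgcb rtada skouf xelb dwqw gikpb yctb
Hunk 5: at line 4 remove [vjuh,rgl] add [oesls,gvdgj] -> 13 lines: germl pzp jdowy oxu oesls gvdgj jgcb rtada skouf xelb dwqw gikpb yctb
Hunk 6: at line 2 remove [oxu,oesls,gvdgj] add [ffig] -> 11 lines: germl pzp jdowy ffig jgcb rtada skouf xelb dwqw gikpb yctb
Hunk 7: at line 6 remove [skouf,xelb,dwqw] add [awo,kgnx,ytbe] -> 11 lines: germl pzp jdowy ffig jgcb rtada awo kgnx ytbe gikpb yctb
Final line 3: jdowy

Answer: jdowy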